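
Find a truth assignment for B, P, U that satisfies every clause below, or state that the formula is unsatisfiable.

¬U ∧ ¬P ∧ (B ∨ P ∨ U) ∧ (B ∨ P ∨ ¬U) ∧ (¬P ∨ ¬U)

Unit clause (¬U) forces U = False.
Unit clause (¬P) forces P = False.
In (B ∨ P ∨ U) only B is left, so B = True.
Check each clause:
  (¬U): ¬U holds.
  (¬P): ¬P holds.
  (B ∨ P ∨ U): B holds.
  (B ∨ P ∨ ¬U): B holds.
  (¬P ∨ ¬U): ¬P holds.
All clauses satisfied.

B: True; P: False; U: False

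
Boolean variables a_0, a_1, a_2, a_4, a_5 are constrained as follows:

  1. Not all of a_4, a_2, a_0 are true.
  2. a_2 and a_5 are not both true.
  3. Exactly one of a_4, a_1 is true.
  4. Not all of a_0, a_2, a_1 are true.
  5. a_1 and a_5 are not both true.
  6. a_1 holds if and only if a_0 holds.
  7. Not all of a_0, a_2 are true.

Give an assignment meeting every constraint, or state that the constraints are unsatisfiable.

a_0=F, a_1=F, a_2=F, a_4=T, a_5=T

  (1) {a_4, a_2, a_0}: 1/3 true — not all ✓
  (2) a_2=F, a_5=T — not both ✓
  (3) {a_4, a_1}: 1 true — exactly one ✓
  (4) {a_0, a_2, a_1}: 0/3 true — not all ✓
  (5) a_1=F, a_5=T — not both ✓
  (6) a_1=F, a_0=F — same ✓
  (7) {a_0, a_2}: 0/2 true — not all ✓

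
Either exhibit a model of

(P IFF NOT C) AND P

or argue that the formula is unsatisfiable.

P=T, C=F

  P IFF NOT C = True
    NOT C = True
Both conjuncts True, so the formula holds.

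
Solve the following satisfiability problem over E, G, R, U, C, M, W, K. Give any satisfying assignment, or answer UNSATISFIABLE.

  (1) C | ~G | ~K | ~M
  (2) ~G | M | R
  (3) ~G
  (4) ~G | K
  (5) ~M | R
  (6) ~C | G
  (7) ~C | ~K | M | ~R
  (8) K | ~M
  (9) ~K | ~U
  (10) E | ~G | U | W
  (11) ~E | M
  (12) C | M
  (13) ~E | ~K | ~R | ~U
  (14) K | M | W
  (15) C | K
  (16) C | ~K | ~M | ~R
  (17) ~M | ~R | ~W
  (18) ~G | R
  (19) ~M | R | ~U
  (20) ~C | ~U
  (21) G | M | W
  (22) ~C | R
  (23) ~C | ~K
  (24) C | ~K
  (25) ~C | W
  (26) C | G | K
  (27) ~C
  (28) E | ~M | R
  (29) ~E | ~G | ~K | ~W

Case G = True:
  Clause (~G) is falsified — contradiction.
Case G = False:
  (~C | G) forces C = False.
  (C | M) forces M = True.
  (~M | R) forces R = True.
  (K | ~M) forces K = True.
  Clause (C | ~K | ~M | ~R) is falsified — contradiction.
Both cases fail, so the formula is unsatisfiable.

Unsatisfiable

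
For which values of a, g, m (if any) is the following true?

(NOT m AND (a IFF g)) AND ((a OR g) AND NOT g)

Case g = True: the conjunct NOT g is False.
Case g = False: the formula simplifies to (NOT m AND NOT a) AND a.
  a = True: the conjunct NOT a is False.
  a = False: the conjunct a is False.
Both cases fail — unsatisfiable.

Unsatisfiable — no assignment works.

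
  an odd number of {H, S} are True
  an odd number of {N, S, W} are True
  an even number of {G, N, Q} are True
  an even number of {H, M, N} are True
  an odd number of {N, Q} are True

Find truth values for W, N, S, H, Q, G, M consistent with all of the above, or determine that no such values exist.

W=T, N=F, S=F, H=T, Q=T, G=T, M=T

{H, S}: 1 true → odd ✓
{N, S, W}: 1 true → odd ✓
{G, N, Q}: 2 true → even ✓
{H, M, N}: 2 true → even ✓
{N, Q}: 1 true → odd ✓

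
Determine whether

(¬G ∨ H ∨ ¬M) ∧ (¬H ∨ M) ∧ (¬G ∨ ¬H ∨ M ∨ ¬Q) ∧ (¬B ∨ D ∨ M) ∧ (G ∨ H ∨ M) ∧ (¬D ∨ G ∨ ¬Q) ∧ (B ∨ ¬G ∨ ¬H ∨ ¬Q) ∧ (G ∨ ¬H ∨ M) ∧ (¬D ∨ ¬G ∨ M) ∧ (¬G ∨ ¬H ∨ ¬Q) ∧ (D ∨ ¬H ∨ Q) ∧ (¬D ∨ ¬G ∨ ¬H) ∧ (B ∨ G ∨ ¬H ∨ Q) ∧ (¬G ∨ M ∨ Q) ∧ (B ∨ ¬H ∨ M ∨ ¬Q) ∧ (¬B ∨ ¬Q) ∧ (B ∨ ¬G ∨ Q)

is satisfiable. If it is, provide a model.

H = False, Q = False, M = True, G = False, D = True, B = True

Set H = False.
Set Q = False.
Try M = False:
  (G ∨ H ∨ M) forces G = True.
  clause (¬G ∨ M ∨ Q) is falsified — backtrack.
So M = True.
  then (¬G ∨ H ∨ ¬M) forces G = False.
Set D = True.
Set B = True.
All clauses satisfied.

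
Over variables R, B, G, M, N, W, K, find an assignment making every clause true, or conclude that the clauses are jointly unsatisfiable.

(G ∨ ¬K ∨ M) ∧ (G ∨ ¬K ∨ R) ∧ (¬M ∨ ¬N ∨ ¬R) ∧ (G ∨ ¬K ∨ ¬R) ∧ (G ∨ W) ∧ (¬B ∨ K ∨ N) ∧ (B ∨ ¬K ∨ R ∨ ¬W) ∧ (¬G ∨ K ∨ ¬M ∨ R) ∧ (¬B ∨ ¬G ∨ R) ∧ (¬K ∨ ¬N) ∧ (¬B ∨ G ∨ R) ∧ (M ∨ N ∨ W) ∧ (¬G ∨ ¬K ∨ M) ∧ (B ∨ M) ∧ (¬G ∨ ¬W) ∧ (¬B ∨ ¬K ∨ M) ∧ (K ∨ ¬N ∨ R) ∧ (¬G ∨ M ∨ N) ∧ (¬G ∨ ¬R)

R = False; B = False; G = True; M = True; N = False; W = False; K = True

Set R = False.
Try B = True:
  (¬B ∨ ¬G ∨ R) forces G = False.
  clause (¬B ∨ G ∨ R) is falsified — backtrack.
So B = False.
  then (B ∨ M) forces M = True.
Set G = True.
  then (¬G ∨ K ∨ ¬M ∨ R) forces K = True.
  then (¬K ∨ ¬N) forces N = False.
  then (¬G ∨ ¬W) forces W = False.
All clauses satisfied.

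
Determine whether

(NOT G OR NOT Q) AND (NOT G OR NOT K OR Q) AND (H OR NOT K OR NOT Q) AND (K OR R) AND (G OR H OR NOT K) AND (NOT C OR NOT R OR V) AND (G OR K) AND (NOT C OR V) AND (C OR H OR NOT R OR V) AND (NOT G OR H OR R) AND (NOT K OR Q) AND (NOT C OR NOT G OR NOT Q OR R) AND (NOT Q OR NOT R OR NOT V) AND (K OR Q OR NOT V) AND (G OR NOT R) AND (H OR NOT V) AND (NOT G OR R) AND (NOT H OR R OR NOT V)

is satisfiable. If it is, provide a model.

V: False, G: False, K: True, Q: True, R: False, H: True, C: False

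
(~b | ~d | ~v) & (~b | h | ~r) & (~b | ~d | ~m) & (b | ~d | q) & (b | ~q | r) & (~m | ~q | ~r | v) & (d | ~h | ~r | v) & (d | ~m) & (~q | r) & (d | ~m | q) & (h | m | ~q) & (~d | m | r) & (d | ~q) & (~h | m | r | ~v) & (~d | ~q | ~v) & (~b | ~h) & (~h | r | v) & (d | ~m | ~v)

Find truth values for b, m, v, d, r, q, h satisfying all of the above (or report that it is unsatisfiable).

Set b = False.
Try m = True:
  (d | ~m) forces d = True.
  (b | ~d | q) forces q = True.
  (b | ~q | r) forces r = True.
  (~m | ~q | ~r | v) forces v = True.
  clause (~d | ~q | ~v) is falsified — backtrack.
So m = False.
Set v = False.
Set d = False.
  then (d | ~q) forces q = False.
Set r = False.
  then (~h | r | v) forces h = False.
All clauses satisfied.

b = False; m = False; v = False; d = False; r = False; q = False; h = False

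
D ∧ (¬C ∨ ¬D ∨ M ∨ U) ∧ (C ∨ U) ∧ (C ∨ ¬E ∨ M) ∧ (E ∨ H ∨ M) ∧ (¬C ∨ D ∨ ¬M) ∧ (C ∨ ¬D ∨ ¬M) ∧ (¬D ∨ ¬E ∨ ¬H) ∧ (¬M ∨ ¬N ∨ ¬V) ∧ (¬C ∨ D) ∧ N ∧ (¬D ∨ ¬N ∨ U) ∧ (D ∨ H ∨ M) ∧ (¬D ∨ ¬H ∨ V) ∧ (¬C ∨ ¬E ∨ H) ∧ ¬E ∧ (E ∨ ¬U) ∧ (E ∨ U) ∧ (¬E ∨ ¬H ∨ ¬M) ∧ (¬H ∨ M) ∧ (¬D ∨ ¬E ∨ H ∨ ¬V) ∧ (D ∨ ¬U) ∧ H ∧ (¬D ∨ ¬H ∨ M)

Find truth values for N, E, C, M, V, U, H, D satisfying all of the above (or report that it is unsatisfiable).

Case N = True:
  (D) forces D = True.
  (¬D ∨ ¬N ∨ U) forces U = True.
  (¬E) forces E = False.
  Clause (E ∨ ¬U) is falsified — contradiction.
Case N = False:
  Clause (N) is falsified — contradiction.
Both cases fail, so the formula is unsatisfiable.

Unsatisfiable — no assignment works.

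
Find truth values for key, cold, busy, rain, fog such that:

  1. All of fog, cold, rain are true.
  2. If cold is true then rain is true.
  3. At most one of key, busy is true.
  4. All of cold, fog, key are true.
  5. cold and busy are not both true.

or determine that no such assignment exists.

key: True, cold: True, busy: False, rain: True, fog: True

  (1) {fog, cold, rain}: all 3 true ✓
  (2) cold=T ⇒ rain: T ✓
  (3) {key, busy}: 1 true — at most one ✓
  (4) {cold, fog, key}: all 3 true ✓
  (5) cold=T, busy=F — not both ✓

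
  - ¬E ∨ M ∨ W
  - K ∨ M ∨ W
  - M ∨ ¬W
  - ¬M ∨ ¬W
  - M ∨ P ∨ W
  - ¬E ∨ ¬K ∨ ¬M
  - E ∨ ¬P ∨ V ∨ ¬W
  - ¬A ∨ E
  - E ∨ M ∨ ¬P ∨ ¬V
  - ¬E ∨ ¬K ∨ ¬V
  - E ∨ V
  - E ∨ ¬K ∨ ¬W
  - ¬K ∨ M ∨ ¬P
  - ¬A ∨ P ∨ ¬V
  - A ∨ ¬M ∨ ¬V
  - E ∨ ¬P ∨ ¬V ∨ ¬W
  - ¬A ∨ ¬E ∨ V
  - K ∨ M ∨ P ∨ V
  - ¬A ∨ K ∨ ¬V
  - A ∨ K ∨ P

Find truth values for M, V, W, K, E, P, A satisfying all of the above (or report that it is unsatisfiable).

Try M = False:
  (M ∨ ¬W) forces W = False.
  (¬E ∨ M ∨ W) forces E = False.
  (K ∨ M ∨ W) forces K = True.
  (M ∨ P ∨ W) forces P = True.
  clause (¬K ∨ M ∨ ¬P) is falsified — backtrack.
So M = True.
  then (¬M ∨ ¬W) forces W = False.
Try V = True:
  (A ∨ ¬M ∨ ¬V) forces A = True.
  (¬A ∨ E) forces E = True.
  (¬E ∨ ¬K ∨ ¬M) forces K = False.
  clause (¬A ∨ K ∨ ¬V) is falsified — backtrack.
So V = False.
  then (E ∨ V) forces E = True.
  then (¬A ∨ ¬E ∨ V) forces A = False.
  then (¬E ∨ ¬K ∨ ¬M) forces K = False.
  then (A ∨ K ∨ P) forces P = True.
All clauses satisfied.

M=T, V=F, W=F, K=F, E=T, P=T, A=F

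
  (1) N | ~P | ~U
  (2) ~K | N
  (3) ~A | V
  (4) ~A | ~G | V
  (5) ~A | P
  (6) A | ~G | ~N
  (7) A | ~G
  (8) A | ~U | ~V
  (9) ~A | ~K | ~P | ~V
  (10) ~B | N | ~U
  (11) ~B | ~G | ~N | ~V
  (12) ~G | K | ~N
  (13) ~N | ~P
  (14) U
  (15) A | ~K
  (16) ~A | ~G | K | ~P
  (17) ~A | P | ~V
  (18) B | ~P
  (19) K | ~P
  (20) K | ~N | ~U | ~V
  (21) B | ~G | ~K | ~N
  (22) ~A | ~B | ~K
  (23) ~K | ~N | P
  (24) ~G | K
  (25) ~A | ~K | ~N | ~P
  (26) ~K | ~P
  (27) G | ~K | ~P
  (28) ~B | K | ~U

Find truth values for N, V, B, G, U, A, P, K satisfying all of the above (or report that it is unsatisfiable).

N=F, V=F, B=F, G=F, U=T, A=F, P=F, K=F

Unit clause (U) forces U = True.
Set N = False.
  then (N | ~P | ~U) forces P = False.
  then (~K | N) forces K = False.
  then (~A | P) forces A = False.
  then (A | ~G) forces G = False.
  then (A | ~U | ~V) forces V = False.
  then (~B | N | ~U) forces B = False.
All clauses satisfied.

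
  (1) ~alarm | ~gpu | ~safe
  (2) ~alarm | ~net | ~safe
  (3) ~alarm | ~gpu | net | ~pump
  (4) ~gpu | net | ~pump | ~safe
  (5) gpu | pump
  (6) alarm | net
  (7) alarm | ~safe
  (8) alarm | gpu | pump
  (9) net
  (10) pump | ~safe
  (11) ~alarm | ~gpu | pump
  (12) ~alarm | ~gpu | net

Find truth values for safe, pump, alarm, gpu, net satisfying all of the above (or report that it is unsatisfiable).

safe: False, pump: True, alarm: False, gpu: False, net: True

Unit clause (net) forces net = True.
Try safe = True:
  (~alarm | ~net | ~safe) forces alarm = False.
  clause (alarm | ~safe) is falsified — backtrack.
So safe = False.
Set pump = True.
Set alarm = False.
Set gpu = False.
All clauses satisfied.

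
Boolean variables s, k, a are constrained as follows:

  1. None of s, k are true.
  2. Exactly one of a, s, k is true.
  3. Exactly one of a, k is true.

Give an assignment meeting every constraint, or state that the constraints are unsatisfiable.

s=F; k=F; a=T

  (1) {s, k}: 0 true — none ✓
  (2) {a, s, k}: 1 true — exactly one ✓
  (3) {a, k}: 1 true — exactly one ✓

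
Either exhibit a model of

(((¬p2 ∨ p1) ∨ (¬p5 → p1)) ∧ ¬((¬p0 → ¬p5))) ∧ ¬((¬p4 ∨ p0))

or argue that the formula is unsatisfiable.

p0: False, p1: True, p2: False, p4: True, p5: True

  ((¬p2 ∨ p1) ∨ (¬p5 → p1)) ∧ ¬((¬p0 → ¬p5)) = True
    (¬p2 ∨ p1) ∨ (¬p5 → p1) = True
      ¬p2 ∨ p1 = True
        ¬p2 = True
      ¬p5 → p1 = True
        ¬p5 = False
    ¬((¬p0 → ¬p5)) = True
      ¬p0 → ¬p5 = False
        ¬p0 = True
        ¬p5 = False
  ¬((¬p4 ∨ p0)) = True
    ¬p4 ∨ p0 = False
      ¬p4 = False
Both conjuncts True, so the formula holds.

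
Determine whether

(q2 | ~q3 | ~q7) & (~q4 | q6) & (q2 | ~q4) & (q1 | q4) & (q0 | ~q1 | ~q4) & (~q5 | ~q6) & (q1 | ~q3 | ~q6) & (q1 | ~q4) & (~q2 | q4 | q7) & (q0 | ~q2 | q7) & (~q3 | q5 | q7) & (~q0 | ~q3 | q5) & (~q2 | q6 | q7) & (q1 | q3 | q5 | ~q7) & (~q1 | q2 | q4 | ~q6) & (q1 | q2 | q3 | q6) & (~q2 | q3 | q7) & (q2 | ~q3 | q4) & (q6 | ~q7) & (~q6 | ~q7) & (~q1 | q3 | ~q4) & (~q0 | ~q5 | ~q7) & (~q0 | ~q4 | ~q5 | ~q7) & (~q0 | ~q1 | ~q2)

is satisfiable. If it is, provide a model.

q0=F, q1=T, q2=F, q3=F, q4=F, q5=T, q6=F, q7=F

Set q0 = False.
Try q1 = False:
  (q1 | q4) forces q4 = True.
  clause (q1 | ~q4) is falsified — backtrack.
So q1 = True.
  then (q0 | ~q1 | ~q4) forces q4 = False.
Set q2 = False.
  then (~q1 | q2 | q4 | ~q6) forces q6 = False.
  then (q2 | ~q3 | q4) forces q3 = False.
  then (q6 | ~q7) forces q7 = False.
Set q5 = True.
All clauses satisfied.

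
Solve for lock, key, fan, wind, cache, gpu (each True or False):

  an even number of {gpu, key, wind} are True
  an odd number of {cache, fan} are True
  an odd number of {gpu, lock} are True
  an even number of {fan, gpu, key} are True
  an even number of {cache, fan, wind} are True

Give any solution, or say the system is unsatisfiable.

lock = True, key = True, fan = True, wind = True, cache = False, gpu = False

{gpu, key, wind}: 2 true → even ✓
{cache, fan}: 1 true → odd ✓
{gpu, lock}: 1 true → odd ✓
{fan, gpu, key}: 2 true → even ✓
{cache, fan, wind}: 2 true → even ✓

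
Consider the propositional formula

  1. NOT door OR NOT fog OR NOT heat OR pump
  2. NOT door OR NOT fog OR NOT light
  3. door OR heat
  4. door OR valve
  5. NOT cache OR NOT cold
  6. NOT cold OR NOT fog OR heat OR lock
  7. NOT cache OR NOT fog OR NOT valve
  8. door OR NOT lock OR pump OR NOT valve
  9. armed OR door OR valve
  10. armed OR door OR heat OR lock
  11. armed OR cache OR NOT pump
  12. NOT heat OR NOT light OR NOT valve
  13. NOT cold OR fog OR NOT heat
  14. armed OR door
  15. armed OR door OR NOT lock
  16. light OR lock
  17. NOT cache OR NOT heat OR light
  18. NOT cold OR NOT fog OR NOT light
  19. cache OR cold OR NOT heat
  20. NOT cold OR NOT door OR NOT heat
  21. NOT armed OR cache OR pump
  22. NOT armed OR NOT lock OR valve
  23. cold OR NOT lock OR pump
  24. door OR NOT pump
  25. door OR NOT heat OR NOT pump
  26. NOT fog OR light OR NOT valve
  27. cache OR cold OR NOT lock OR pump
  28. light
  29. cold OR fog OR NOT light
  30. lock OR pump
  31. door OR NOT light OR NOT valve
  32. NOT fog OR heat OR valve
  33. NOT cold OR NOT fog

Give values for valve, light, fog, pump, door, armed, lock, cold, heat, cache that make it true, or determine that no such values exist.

Unit clause (light) forces light = True.
Set valve = True.
  then (NOT heat OR NOT light OR NOT valve) forces heat = False.
  then (door OR NOT light OR NOT valve) forces door = True.
  then (NOT door OR NOT fog OR NOT light) forces fog = False.
  then (cold OR fog OR NOT light) forces cold = True.
  then (NOT cache OR NOT cold) forces cache = False.
Set pump = True.
  then (armed OR cache OR NOT pump) forces armed = True.
Set lock = True.
All clauses satisfied.

valve=T, light=T, fog=F, pump=T, door=T, armed=T, lock=T, cold=T, heat=F, cache=F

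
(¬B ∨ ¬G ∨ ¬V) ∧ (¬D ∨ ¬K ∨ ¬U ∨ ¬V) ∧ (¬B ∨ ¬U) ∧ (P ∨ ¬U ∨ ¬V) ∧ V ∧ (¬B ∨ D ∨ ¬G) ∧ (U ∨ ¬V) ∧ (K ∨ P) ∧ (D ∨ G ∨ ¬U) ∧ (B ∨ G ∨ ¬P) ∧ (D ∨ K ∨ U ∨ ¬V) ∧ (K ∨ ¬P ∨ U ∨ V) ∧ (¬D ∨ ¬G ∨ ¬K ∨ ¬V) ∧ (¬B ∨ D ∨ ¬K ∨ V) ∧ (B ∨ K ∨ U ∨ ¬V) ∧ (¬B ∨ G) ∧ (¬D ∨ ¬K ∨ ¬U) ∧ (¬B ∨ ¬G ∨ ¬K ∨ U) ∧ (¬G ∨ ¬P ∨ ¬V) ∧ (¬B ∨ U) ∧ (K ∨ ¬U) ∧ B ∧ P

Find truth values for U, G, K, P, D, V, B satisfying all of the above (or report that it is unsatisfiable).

Unsatisfiable

Case B = True:
  (¬B ∨ ¬U) forces U = False.
  Clause (¬B ∨ U) is falsified — contradiction.
Case B = False:
  Clause (B) is falsified — contradiction.
Both cases fail, so the formula is unsatisfiable.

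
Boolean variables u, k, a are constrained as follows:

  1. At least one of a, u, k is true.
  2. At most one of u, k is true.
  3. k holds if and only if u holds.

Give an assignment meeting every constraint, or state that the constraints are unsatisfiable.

u = False, k = False, a = True

  (1) {a, u, k}: 1 true — at least one ✓
  (2) {u, k}: 0 true — at most one ✓
  (3) k=F, u=F — same ✓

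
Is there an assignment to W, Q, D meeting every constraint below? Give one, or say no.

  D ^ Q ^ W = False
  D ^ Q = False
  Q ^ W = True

W: False, Q: True, D: True

D ^ Q ^ W = T ^ T ^ F = False ✓
D ^ Q = T ^ T = False ✓
Q ^ W = T ^ F = True ✓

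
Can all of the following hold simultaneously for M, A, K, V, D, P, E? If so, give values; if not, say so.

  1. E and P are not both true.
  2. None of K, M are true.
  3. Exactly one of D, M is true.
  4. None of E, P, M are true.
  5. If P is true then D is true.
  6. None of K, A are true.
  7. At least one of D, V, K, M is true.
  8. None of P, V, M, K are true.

M = False, A = False, K = False, V = False, D = True, P = False, E = False

  (1) E=F, P=F — not both ✓
  (2) {K, M}: 0 true — none ✓
  (3) {D, M}: 1 true — exactly one ✓
  (4) {E, P, M}: 0 true — none ✓
  (5) P=F ⇒ D: vacuous ✓
  (6) {K, A}: 0 true — none ✓
  (7) {D, V, K, M}: 1 true — at least one ✓
  (8) {P, V, M, K}: 0 true — none ✓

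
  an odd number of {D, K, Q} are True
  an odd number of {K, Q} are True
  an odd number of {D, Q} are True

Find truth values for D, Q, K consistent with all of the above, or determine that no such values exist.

D = False; Q = True; K = False

{D, K, Q}: 1 true → odd ✓
{K, Q}: 1 true → odd ✓
{D, Q}: 1 true → odd ✓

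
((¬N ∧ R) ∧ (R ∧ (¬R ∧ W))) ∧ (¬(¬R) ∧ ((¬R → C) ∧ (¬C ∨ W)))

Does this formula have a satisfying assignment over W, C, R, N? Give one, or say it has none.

Unsatisfiable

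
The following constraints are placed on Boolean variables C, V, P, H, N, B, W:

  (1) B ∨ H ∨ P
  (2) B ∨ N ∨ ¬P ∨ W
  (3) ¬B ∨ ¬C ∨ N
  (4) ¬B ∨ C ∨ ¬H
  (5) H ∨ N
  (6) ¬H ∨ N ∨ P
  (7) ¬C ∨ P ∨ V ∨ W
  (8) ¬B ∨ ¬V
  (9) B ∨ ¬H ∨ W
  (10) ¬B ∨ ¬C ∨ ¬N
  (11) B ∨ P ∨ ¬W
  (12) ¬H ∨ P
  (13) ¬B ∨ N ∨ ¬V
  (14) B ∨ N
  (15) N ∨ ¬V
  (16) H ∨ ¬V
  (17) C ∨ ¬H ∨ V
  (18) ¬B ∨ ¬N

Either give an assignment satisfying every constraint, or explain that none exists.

C = True, V = True, P = True, H = True, N = True, B = False, W = True

Set C = True.
Set V = True.
  then (¬B ∨ ¬V) forces B = False.
  then (B ∨ N) forces N = True.
  then (H ∨ ¬V) forces H = True.
  then (B ∨ ¬H ∨ W) forces W = True.
  then (B ∨ P ∨ ¬W) forces P = True.
All clauses satisfied.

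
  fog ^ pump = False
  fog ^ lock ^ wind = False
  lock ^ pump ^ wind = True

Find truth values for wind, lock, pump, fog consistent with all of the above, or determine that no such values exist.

No satisfying assignment exists.

Adding constraints 1, 2, 3 mod 2: every variable appears an even number of times on the left, so the left side is 0.
But the right sides sum to 1 (mod 2). 0 ≠ 1 — the system is inconsistent.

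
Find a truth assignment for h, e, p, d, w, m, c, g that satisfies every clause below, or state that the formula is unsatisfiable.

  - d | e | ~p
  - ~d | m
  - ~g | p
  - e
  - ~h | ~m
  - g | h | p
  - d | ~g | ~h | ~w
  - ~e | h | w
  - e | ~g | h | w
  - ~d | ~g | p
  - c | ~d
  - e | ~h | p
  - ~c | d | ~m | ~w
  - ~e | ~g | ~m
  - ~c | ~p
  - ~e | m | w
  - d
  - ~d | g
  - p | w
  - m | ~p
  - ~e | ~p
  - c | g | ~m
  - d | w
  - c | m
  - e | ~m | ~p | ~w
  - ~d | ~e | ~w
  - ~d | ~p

The formula is unsatisfiable.

Case e = True:
  (d) forces d = True.
  (~d | m) forces m = True.
  (~h | ~m) forces h = False.
  (~e | h | w) forces w = True.
  Clause (~d | ~e | ~w) is falsified — contradiction.
Case e = False:
  Clause (e) is falsified — contradiction.
Both cases fail, so the formula is unsatisfiable.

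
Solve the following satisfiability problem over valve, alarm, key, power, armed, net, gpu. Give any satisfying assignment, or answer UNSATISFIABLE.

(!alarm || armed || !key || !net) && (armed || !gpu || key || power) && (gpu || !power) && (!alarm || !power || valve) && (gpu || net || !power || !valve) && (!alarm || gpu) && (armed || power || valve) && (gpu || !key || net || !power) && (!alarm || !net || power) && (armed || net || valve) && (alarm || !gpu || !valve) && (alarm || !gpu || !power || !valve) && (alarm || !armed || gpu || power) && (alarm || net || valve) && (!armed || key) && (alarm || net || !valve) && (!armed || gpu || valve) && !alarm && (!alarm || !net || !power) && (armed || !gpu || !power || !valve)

Unit clause (!alarm) forces alarm = False.
Set valve = True.
  then (alarm || !gpu || !valve) forces gpu = False.
  then (alarm || net || !valve) forces net = True.
  then (gpu || !power) forces power = False.
  then (alarm || !armed || gpu || power) forces armed = False.
Set key = True.
All clauses satisfied.

valve = True; alarm = False; key = True; power = False; armed = False; net = True; gpu = False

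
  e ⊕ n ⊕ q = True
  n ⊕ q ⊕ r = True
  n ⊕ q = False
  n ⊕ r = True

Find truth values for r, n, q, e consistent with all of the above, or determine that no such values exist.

r: True, n: False, q: False, e: True

e ⊕ n ⊕ q = T ⊕ F ⊕ F = True ✓
n ⊕ q ⊕ r = F ⊕ F ⊕ T = True ✓
n ⊕ q = F ⊕ F = False ✓
n ⊕ r = F ⊕ T = True ✓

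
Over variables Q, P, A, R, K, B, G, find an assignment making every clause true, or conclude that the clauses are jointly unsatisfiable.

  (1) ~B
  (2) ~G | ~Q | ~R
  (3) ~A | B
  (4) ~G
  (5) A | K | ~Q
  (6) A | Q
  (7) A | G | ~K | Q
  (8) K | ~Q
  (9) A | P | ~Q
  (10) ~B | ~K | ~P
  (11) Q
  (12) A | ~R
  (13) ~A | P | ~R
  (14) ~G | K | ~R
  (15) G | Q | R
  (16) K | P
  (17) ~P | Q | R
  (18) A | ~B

Q: True; P: True; A: False; R: False; K: True; B: False; G: False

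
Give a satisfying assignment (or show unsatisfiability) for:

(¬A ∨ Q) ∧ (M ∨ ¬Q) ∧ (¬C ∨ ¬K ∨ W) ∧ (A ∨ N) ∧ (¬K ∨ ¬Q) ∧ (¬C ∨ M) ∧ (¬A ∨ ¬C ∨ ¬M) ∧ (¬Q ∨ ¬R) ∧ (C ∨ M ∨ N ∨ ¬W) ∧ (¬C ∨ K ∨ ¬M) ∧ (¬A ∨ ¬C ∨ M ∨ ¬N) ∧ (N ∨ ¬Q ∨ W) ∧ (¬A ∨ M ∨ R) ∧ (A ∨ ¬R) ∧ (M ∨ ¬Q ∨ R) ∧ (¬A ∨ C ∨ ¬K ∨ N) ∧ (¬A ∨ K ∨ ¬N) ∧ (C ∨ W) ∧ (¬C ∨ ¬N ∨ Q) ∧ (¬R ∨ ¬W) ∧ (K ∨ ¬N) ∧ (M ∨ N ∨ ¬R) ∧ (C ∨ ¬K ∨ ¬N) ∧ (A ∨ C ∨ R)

N=F, A=T, M=T, W=T, K=F, C=F, R=F, Q=T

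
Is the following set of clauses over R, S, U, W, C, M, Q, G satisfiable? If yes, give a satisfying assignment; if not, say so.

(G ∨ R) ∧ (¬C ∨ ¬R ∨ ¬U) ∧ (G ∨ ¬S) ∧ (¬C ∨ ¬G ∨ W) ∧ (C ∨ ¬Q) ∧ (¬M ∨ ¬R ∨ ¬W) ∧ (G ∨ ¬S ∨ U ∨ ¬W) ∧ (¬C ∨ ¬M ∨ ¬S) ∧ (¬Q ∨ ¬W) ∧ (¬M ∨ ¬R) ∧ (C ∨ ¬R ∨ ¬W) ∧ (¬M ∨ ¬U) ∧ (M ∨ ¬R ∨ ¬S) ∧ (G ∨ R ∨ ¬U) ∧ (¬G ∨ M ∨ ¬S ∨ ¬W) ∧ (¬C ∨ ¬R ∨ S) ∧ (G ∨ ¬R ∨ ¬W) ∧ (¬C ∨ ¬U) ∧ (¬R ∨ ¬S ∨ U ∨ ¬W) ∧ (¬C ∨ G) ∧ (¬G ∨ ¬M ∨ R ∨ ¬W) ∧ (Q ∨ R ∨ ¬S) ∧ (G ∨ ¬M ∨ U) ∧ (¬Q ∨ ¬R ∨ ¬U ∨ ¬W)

R = False; S = False; U = True; W = True; C = False; M = False; Q = False; G = True

Set R = False.
  then (G ∨ R) forces G = True.
Set S = False.
Set U = True.
  then (¬M ∨ ¬U) forces M = False.
  then (¬C ∨ ¬U) forces C = False.
  then (C ∨ ¬Q) forces Q = False.
Set W = True.
All clauses satisfied.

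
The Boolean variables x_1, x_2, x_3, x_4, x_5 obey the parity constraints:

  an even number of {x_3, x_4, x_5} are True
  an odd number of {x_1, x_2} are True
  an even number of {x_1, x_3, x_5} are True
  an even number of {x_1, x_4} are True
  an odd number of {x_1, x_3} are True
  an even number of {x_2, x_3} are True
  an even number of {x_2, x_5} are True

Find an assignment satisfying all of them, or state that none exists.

x_1=F, x_2=T, x_3=T, x_4=F, x_5=T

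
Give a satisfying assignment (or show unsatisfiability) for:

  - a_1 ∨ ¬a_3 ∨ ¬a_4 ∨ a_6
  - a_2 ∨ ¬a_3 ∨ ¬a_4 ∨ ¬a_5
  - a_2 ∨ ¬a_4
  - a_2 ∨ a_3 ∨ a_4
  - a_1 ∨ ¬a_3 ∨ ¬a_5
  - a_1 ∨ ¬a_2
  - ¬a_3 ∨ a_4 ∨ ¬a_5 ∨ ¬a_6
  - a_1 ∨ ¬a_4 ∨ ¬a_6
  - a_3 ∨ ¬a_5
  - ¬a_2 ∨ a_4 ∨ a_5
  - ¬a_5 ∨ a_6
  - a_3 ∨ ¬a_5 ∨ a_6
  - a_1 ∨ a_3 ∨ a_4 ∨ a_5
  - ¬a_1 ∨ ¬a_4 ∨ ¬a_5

a_1 = True, a_2 = True, a_3 = False, a_4 = True, a_5 = False, a_6 = True

Set a_1 = True.
Set a_2 = True.
Set a_3 = False.
  then (a_3 ∨ ¬a_5) forces a_5 = False.
  then (¬a_2 ∨ a_4 ∨ a_5) forces a_4 = True.
Set a_6 = True.
All clauses satisfied.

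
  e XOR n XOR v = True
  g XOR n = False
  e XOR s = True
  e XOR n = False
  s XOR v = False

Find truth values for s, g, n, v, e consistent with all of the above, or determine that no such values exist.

s = True; g = False; n = False; v = True; e = False

e XOR n XOR v = F XOR F XOR T = True ✓
g XOR n = F XOR F = False ✓
e XOR s = F XOR T = True ✓
e XOR n = F XOR F = False ✓
s XOR v = T XOR T = False ✓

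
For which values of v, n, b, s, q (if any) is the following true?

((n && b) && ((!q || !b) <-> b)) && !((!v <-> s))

v=T; n=T; b=T; s=T; q=F

  (n && b) && ((!q || !b) <-> b) = True
    n && b = True
    (!q || !b) <-> b = True
      !q || !b = True
        !q = True
        !b = False
  !((!v <-> s)) = True
    !v <-> s = False
      !v = False
Both conjuncts True, so the formula holds.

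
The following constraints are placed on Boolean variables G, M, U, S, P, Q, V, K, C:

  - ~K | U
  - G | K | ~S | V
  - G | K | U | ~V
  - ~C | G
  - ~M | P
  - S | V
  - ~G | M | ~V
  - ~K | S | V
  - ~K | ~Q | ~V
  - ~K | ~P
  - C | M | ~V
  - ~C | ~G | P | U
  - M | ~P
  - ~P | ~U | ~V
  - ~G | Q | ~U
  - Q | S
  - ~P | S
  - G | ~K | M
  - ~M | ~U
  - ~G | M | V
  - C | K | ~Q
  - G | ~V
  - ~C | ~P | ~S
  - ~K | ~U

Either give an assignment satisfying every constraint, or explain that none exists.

Set G = True.
Set M = True.
  then (~M | P) forces P = True.
  then (~K | ~P) forces K = False.
  then (~P | S) forces S = True.
  then (~M | ~U) forces U = False.
  then (~C | ~P | ~S) forces C = False.
  then (C | K | ~Q) forces Q = False.
Set V = False.
All clauses satisfied.

G = True; M = True; U = False; S = True; P = True; Q = False; V = False; K = False; C = False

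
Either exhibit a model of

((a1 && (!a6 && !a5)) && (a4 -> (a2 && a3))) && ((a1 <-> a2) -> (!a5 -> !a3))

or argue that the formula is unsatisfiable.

a1 = True, a2 = False, a3 = True, a4 = False, a5 = False, a6 = False

  (a1 && (!a6 && !a5)) && (a4 -> (a2 && a3)) = True
    a1 && (!a6 && !a5) = True
      !a6 && !a5 = True
        !a6 = True
        !a5 = True
    a4 -> (a2 && a3) = True
      a2 && a3 = False
  (a1 <-> a2) -> (!a5 -> !a3) = True
    a1 <-> a2 = False
    !a5 -> !a3 = False
      !a5 = True
      !a3 = False
Both conjuncts True, so the formula holds.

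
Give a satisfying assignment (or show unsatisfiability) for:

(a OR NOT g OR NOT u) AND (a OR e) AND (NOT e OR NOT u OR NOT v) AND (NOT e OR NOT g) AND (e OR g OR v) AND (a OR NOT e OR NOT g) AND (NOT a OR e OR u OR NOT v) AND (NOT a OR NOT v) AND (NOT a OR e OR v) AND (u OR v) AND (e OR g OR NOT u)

a = False, u = False, v = True, e = True, g = False

Set a = False.
  then (a OR e) forces e = True.
  then (NOT e OR NOT g) forces g = False.
Set u = False.
  then (u OR v) forces v = True.
All clauses satisfied.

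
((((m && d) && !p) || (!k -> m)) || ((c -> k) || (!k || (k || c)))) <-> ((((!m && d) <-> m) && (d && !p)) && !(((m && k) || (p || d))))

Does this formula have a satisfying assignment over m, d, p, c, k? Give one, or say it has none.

Case m = True: the formula becomes (True || ((c -> k) || (!k || (k || c)))) <-> (False && !((k || (p || d)))) = False.
Case m = False: the formula simplifies to (k || ((c -> k) || (!k || (k || c)))) <-> ((!d && (d && !p)) && !((p || d))).
  c = True: simplifies to (!d && (d && !p)) && !((p || d)).
    d = True: the conjunct !d is False.
    d = False: the conjunct d is False.
  c = False: simplifies to (!d && (d && !p)) && !((p || d)).
    d = True: the conjunct !d is False.
    d = False: the conjunct d is False.
Both cases fail — unsatisfiable.

Unsatisfiable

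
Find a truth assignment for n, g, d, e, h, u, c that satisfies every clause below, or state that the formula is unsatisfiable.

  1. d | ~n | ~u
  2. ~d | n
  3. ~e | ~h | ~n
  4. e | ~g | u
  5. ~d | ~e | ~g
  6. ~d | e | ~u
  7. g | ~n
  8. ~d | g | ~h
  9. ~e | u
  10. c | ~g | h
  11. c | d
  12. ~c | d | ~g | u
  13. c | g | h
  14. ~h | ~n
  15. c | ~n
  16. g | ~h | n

n = False, g = False, d = False, e = False, h = False, u = False, c = True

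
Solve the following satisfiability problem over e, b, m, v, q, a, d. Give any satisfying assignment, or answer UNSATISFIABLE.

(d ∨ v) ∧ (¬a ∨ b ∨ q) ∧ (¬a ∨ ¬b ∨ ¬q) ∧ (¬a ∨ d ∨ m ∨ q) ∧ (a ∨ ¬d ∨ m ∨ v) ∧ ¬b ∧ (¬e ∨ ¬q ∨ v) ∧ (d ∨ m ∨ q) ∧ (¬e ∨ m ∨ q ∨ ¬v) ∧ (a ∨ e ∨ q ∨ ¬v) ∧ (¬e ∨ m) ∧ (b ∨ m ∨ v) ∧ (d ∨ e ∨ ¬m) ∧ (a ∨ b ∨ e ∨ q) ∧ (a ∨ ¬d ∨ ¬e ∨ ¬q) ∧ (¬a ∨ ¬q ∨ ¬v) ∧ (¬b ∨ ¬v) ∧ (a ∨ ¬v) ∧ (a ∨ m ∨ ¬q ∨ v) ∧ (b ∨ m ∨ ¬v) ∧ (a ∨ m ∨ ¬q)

Unit clause (¬b) forces b = False.
Set e = True.
  then (¬e ∨ m) forces m = True.
Set v = False.
  then (d ∨ v) forces d = True.
  then (¬e ∨ ¬q ∨ v) forces q = False.
  then (¬a ∨ b ∨ q) forces a = False.
All clauses satisfied.

e = True; b = False; m = True; v = False; q = False; a = False; d = True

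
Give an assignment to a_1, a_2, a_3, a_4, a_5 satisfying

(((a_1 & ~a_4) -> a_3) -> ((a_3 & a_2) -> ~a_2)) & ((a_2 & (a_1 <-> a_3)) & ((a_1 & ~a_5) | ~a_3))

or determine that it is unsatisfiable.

a_1 = False, a_2 = True, a_3 = False, a_4 = True, a_5 = True

  ((a_1 & ~a_4) -> a_3) -> ((a_3 & a_2) -> ~a_2) = True
    (a_1 & ~a_4) -> a_3 = True
      a_1 & ~a_4 = False
        ~a_4 = False
    (a_3 & a_2) -> ~a_2 = True
      a_3 & a_2 = False
      ~a_2 = False
  (a_2 & (a_1 <-> a_3)) & ((a_1 & ~a_5) | ~a_3) = True
    a_2 & (a_1 <-> a_3) = True
      a_1 <-> a_3 = True
    (a_1 & ~a_5) | ~a_3 = True
      a_1 & ~a_5 = False
        ~a_5 = False
      ~a_3 = True
Both conjuncts True, so the formula holds.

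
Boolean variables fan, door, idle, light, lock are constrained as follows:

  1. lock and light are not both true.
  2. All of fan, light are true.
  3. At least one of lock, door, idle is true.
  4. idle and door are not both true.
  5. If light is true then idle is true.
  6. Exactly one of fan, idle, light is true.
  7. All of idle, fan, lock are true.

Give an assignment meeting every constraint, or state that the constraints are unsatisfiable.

The formula is unsatisfiable.

Case idle = True:
  (2) forces fan = True.
  Constraint (6) is violated (fan=T, idle=T) — contradiction.
Case idle = False:
  Constraint (7) is violated (idle=F) — contradiction.
Both cases fail — unsatisfiable.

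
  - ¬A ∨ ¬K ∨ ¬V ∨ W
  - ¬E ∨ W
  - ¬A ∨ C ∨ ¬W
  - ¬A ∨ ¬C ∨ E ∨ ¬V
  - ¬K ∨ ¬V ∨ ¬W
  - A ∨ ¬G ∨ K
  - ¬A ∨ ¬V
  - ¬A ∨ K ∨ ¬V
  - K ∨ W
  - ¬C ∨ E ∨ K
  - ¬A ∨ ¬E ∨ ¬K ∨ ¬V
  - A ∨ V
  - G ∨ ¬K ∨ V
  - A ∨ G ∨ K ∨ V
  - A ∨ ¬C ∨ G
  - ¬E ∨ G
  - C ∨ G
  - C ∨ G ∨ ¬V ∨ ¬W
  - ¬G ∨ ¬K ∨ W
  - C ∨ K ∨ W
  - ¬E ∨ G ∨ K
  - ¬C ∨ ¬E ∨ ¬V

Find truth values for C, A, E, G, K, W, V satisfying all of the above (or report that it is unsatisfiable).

C: True, A: True, E: True, G: True, K: False, W: True, V: False

Set C = True.
Set A = True.
  then (¬A ∨ ¬V) forces V = False.
Set E = True.
  then (¬E ∨ W) forces W = True.
  then (¬E ∨ G) forces G = True.
Set K = False.
All clauses satisfied.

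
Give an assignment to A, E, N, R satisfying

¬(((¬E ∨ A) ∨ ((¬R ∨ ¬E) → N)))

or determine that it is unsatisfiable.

A = False, E = True, N = False, R = False

  ¬(((¬E ∨ A) ∨ ((¬R ∨ ¬E) → N))) = True
    (¬E ∨ A) ∨ ((¬R ∨ ¬E) → N) = False
      ¬E ∨ A = False
        ¬E = False
      (¬R ∨ ¬E) → N = False
        ¬R ∨ ¬E = True
          ¬R = True
          ¬E = False
The formula evaluates to True.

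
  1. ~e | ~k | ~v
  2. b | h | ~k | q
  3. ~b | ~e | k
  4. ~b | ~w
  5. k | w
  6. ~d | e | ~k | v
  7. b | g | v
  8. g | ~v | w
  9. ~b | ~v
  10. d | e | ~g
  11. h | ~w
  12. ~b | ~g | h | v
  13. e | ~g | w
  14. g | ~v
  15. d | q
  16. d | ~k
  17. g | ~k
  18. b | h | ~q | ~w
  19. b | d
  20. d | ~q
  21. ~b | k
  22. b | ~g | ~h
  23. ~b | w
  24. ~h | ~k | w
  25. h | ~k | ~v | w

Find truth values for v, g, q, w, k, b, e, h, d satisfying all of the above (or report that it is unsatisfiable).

v=F, g=T, q=T, w=F, k=T, b=F, e=T, h=F, d=T

Set v = False.
Try g = False:
  (b | g | v) forces b = True.
  (~b | ~w) forces w = False.
  clause (~b | w) is falsified — backtrack.
So g = True.
Set q = True.
  then (d | ~q) forces d = True.
Set w = False.
  then (k | w) forces k = True.
  then (~d | e | ~k | v) forces e = True.
  then (~b | w) forces b = False.
  then (~h | ~k | w) forces h = False.
All clauses satisfied.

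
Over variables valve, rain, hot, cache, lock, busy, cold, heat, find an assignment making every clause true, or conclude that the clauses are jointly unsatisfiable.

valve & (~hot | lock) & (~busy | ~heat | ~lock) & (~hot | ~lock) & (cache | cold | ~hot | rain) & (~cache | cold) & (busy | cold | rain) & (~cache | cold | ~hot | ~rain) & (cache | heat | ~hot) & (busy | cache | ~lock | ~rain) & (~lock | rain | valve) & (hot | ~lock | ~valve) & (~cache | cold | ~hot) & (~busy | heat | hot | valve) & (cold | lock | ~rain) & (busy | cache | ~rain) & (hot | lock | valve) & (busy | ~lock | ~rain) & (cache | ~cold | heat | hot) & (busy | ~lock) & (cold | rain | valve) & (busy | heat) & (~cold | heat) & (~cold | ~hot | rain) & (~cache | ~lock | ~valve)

Unit clause (valve) forces valve = True.
Set rain = False.
Try hot = True:
  (~hot | lock) forces lock = True.
  clause (~hot | ~lock) is falsified — backtrack.
So hot = False.
  then (hot | ~lock | ~valve) forces lock = False.
Set cache = True.
  then (~cache | cold) forces cold = True.
  then (~cold | heat) forces heat = True.
Set busy = False.
All clauses satisfied.

valve: True, rain: False, hot: False, cache: True, lock: False, busy: False, cold: True, heat: True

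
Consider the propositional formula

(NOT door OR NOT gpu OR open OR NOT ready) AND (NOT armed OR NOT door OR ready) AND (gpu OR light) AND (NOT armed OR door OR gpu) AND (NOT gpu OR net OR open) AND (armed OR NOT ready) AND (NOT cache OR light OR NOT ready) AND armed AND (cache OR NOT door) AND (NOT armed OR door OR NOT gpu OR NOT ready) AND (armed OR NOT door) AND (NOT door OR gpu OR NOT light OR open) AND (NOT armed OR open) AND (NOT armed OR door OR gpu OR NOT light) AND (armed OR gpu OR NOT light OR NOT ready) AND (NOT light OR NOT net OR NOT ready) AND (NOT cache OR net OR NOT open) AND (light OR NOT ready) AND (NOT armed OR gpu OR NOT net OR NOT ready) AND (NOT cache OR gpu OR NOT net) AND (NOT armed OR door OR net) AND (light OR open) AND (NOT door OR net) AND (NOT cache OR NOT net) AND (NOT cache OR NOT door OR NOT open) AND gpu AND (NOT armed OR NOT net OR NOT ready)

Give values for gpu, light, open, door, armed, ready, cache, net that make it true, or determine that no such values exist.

gpu: True; light: True; open: True; door: False; armed: True; ready: False; cache: False; net: True

Unit clause (armed) forces armed = True.
In (NOT armed OR open) only open is left, so open = True.
Unit clause (gpu) forces gpu = True.
Set light = True.
Try door = True:
  (NOT armed OR NOT door OR ready) forces ready = True.
  (cache OR NOT door) forces cache = True.
  clause (NOT cache OR NOT door OR NOT open) is falsified — backtrack.
So door = False.
  then (NOT armed OR door OR NOT gpu OR NOT ready) forces ready = False.
  then (NOT armed OR door OR net) forces net = True.
  then (NOT cache OR NOT net) forces cache = False.
All clauses satisfied.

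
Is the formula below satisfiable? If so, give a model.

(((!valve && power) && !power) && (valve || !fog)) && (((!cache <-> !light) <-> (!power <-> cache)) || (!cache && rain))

Case power = True: the conjunct !power is False.
Case power = False: the conjunct power is False.
Both cases fail — unsatisfiable.

Unsatisfiable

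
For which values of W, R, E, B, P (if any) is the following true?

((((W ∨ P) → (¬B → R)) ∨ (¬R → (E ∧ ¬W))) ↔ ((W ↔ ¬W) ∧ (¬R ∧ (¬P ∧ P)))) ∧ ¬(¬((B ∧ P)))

No satisfying assignment exists.

Case B = True: the formula simplifies to ((W ↔ ¬W) ∧ (¬R ∧ (¬P ∧ P))) ∧ ¬(¬P).
  W = True: the conjunct W ↔ ¬W becomes True ↔ ¬True = False.
  W = False: the conjunct W ↔ ¬W becomes False ↔ ¬False = False.
Case B = False: the conjunct ¬(¬((B ∧ P))) becomes ¬(¬False) = False.
Both cases fail — unsatisfiable.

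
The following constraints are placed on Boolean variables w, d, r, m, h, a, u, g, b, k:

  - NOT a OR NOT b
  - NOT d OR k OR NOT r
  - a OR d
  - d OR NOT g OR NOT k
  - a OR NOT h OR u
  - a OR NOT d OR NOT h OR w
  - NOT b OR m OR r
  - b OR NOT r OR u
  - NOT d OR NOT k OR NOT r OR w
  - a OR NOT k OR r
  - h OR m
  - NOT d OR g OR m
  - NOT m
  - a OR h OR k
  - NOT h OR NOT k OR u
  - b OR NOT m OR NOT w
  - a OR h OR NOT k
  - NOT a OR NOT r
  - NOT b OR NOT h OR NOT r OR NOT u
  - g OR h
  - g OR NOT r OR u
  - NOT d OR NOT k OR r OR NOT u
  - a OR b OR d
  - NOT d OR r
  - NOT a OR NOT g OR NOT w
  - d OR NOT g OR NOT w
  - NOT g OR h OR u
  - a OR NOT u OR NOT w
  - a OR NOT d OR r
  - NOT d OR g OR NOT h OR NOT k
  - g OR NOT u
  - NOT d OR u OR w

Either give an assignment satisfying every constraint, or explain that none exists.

Unit clause (NOT m) forces m = False.
In (h OR m) only h is left, so h = True.
Set w = False.
Set d = False.
  then (a OR d) forces a = True.
  then (NOT a OR NOT r) forces r = False.
  then (NOT a OR NOT b) forces b = False.
Set u = False.
  then (NOT h OR NOT k OR u) forces k = False.
Set g = False.
All clauses satisfied.

w=F, d=F, r=F, m=F, h=T, a=T, u=F, g=F, b=F, k=F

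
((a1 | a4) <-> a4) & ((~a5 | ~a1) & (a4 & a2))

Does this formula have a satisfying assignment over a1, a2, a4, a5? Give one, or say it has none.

a1: False; a2: True; a4: True; a5: True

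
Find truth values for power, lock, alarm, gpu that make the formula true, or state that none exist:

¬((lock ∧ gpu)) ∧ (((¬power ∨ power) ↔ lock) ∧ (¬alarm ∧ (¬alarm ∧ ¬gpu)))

power = False, lock = True, alarm = False, gpu = False

  ¬((lock ∧ gpu)) = True
    lock ∧ gpu = False
  ((¬power ∨ power) ↔ lock) ∧ (¬alarm ∧ (¬alarm ∧ ¬gpu)) = True
    (¬power ∨ power) ↔ lock = True
      ¬power ∨ power = True
        ¬power = True
    ¬alarm ∧ (¬alarm ∧ ¬gpu) = True
      ¬alarm = True
      ¬alarm ∧ ¬gpu = True
        ¬alarm = True
        ¬gpu = True
Both conjuncts True, so the formula holds.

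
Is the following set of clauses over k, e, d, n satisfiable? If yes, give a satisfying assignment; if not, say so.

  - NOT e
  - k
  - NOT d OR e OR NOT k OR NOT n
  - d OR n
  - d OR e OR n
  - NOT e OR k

k: True, e: False, d: False, n: True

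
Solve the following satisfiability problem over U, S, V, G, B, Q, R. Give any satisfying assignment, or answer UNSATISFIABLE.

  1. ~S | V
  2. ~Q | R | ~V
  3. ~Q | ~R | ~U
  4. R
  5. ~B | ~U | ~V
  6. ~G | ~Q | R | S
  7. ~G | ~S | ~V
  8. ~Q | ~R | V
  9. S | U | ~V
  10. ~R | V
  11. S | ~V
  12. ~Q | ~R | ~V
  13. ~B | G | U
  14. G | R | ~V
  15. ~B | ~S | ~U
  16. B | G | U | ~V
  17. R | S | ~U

Unit clause (R) forces R = True.
In (~R | V) only V is left, so V = True.
In (S | ~V) only S is left, so S = True.
In (~Q | ~R | ~V) only ~Q is left, so Q = False.
In (~G | ~S | ~V) only ~G is left, so G = False.
Try U = False:
  (~B | G | U) forces B = False.
  clause (B | G | U | ~V) is falsified — backtrack.
So U = True.
  then (~B | ~U | ~V) forces B = False.
All clauses satisfied.

U=T; S=T; V=T; G=F; B=F; Q=F; R=T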